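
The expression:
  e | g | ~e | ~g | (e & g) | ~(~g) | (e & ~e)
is always true.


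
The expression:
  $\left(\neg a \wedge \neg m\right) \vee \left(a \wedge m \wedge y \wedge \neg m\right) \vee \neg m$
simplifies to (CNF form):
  $\neg m$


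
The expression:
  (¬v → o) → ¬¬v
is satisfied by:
  {v: True, o: False}
  {o: False, v: False}
  {o: True, v: True}


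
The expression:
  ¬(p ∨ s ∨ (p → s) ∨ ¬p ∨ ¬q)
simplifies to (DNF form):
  False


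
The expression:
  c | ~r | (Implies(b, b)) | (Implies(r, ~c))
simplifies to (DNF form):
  True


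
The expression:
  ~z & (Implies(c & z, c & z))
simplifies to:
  ~z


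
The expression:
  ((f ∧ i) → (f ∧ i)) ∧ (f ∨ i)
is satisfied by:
  {i: True, f: True}
  {i: True, f: False}
  {f: True, i: False}


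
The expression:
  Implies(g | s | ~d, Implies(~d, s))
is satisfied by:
  {d: True, s: True}
  {d: True, s: False}
  {s: True, d: False}


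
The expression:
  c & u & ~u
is never true.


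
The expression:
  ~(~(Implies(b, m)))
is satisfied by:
  {m: True, b: False}
  {b: False, m: False}
  {b: True, m: True}


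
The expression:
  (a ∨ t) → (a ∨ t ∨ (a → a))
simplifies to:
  True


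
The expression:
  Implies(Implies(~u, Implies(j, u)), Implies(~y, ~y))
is always true.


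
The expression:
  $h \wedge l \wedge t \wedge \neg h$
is never true.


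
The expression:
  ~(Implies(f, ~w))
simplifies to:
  f & w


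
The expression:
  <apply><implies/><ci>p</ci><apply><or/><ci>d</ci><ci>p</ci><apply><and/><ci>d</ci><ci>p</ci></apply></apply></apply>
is always true.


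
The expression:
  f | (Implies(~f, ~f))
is always true.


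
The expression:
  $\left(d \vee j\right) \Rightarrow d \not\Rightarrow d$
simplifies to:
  $\neg d \wedge \neg j$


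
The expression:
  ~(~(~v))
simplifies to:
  ~v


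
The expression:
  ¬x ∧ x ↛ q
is never true.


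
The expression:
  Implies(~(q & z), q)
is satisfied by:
  {q: True}


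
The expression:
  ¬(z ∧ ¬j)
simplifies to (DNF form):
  j ∨ ¬z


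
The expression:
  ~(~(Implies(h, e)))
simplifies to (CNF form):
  e | ~h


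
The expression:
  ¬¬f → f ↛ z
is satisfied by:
  {z: False, f: False}
  {f: True, z: False}
  {z: True, f: False}


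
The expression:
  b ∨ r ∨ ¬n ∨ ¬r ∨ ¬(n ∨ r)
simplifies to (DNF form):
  True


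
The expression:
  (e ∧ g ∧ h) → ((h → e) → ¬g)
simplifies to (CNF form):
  ¬e ∨ ¬g ∨ ¬h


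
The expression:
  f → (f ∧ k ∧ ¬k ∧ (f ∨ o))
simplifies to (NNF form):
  ¬f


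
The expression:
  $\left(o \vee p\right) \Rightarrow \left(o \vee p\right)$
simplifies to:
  $\text{True}$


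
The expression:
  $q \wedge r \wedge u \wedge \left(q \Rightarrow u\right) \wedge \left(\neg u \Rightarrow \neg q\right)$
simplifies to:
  $q \wedge r \wedge u$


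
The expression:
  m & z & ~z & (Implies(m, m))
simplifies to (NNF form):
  False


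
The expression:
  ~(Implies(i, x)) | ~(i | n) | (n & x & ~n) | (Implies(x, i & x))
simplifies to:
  i | ~n | ~x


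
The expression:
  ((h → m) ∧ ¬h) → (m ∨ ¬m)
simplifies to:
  True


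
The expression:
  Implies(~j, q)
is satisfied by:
  {q: True, j: True}
  {q: True, j: False}
  {j: True, q: False}


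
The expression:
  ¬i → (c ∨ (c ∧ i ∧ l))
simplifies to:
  c ∨ i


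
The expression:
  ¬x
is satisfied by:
  {x: False}


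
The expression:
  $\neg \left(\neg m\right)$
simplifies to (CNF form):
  $m$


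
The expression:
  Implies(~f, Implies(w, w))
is always true.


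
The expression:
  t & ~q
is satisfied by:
  {t: True, q: False}


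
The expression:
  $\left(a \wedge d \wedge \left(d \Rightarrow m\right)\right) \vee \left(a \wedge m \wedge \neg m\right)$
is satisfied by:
  {a: True, m: True, d: True}


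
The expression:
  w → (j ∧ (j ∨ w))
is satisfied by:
  {j: True, w: False}
  {w: False, j: False}
  {w: True, j: True}


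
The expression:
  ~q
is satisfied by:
  {q: False}


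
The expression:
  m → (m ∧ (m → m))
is always true.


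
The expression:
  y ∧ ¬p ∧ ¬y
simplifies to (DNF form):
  False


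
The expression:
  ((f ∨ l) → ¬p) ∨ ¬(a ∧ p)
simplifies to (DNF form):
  (¬f ∧ ¬l) ∨ ¬a ∨ ¬p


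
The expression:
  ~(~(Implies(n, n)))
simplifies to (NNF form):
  True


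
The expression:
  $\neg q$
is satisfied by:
  {q: False}


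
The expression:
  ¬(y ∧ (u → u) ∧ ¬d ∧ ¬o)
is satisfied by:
  {d: True, o: True, y: False}
  {d: True, y: False, o: False}
  {o: True, y: False, d: False}
  {o: False, y: False, d: False}
  {d: True, o: True, y: True}
  {d: True, y: True, o: False}
  {o: True, y: True, d: False}


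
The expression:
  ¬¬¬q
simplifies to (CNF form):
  ¬q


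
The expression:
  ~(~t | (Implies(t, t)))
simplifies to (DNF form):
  False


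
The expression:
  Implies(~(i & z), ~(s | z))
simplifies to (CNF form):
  (i | ~s) & (i | ~z) & (z | ~s) & (z | ~z)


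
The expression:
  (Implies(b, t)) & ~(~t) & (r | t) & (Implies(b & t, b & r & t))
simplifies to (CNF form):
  t & (r | ~b)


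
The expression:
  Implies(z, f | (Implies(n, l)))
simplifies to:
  f | l | ~n | ~z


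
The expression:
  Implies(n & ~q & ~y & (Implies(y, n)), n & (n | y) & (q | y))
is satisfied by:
  {y: True, q: True, n: False}
  {y: True, q: False, n: False}
  {q: True, y: False, n: False}
  {y: False, q: False, n: False}
  {y: True, n: True, q: True}
  {y: True, n: True, q: False}
  {n: True, q: True, y: False}


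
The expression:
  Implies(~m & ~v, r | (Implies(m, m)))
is always true.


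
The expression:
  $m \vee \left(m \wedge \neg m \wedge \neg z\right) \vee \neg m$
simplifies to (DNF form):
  $\text{True}$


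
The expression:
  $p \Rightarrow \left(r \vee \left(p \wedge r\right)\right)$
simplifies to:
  $r \vee \neg p$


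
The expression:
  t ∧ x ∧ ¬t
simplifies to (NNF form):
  False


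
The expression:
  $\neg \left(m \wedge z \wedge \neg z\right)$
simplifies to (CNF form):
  $\text{True}$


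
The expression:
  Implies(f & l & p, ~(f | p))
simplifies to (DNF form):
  ~f | ~l | ~p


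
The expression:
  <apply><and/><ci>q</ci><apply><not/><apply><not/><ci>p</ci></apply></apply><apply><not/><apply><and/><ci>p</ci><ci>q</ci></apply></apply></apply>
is never true.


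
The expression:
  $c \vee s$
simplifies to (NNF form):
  $c \vee s$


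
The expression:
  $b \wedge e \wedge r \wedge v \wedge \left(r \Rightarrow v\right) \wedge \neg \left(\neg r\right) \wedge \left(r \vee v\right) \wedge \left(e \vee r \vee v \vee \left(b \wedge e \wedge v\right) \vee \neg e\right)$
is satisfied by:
  {r: True, e: True, b: True, v: True}


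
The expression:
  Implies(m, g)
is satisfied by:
  {g: True, m: False}
  {m: False, g: False}
  {m: True, g: True}


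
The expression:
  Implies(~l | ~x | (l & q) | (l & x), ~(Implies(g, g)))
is never true.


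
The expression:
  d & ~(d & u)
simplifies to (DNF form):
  d & ~u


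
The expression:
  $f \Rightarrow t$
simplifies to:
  $t \vee \neg f$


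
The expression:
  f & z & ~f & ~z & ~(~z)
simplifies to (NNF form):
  False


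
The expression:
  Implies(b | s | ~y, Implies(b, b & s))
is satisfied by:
  {s: True, b: False}
  {b: False, s: False}
  {b: True, s: True}


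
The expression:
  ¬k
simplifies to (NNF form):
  ¬k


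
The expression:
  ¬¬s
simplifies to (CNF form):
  s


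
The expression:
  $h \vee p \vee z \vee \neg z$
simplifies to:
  $\text{True}$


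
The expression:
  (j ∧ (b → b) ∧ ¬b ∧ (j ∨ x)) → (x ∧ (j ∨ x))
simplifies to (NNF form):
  b ∨ x ∨ ¬j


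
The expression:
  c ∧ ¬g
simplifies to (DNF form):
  c ∧ ¬g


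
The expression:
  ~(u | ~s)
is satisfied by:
  {s: True, u: False}


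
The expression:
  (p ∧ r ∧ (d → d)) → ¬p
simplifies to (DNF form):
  ¬p ∨ ¬r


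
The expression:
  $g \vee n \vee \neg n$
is always true.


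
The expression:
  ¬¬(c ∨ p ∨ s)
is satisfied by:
  {p: True, c: True, s: True}
  {p: True, c: True, s: False}
  {p: True, s: True, c: False}
  {p: True, s: False, c: False}
  {c: True, s: True, p: False}
  {c: True, s: False, p: False}
  {s: True, c: False, p: False}


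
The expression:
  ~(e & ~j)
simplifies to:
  j | ~e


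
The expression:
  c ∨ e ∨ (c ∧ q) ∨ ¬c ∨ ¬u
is always true.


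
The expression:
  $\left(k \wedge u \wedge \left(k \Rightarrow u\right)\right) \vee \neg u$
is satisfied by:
  {k: True, u: False}
  {u: False, k: False}
  {u: True, k: True}


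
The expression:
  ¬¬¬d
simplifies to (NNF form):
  ¬d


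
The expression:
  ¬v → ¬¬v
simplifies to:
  v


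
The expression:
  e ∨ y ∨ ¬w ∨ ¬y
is always true.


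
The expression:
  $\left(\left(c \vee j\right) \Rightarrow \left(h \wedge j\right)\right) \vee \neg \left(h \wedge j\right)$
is always true.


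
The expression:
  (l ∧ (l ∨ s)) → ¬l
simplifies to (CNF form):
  ¬l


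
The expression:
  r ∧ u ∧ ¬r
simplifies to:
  False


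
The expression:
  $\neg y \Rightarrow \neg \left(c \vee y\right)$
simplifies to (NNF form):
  $y \vee \neg c$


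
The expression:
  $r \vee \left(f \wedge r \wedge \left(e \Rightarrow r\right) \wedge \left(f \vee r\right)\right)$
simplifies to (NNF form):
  $r$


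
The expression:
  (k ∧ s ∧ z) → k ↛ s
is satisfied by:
  {s: False, k: False, z: False}
  {z: True, s: False, k: False}
  {k: True, s: False, z: False}
  {z: True, k: True, s: False}
  {s: True, z: False, k: False}
  {z: True, s: True, k: False}
  {k: True, s: True, z: False}


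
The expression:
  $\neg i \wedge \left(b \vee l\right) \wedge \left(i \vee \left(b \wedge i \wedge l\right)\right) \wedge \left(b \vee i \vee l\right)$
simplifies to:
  $\text{False}$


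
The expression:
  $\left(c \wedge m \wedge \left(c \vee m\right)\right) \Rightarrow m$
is always true.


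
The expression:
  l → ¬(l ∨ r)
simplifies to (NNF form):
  ¬l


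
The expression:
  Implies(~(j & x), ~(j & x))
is always true.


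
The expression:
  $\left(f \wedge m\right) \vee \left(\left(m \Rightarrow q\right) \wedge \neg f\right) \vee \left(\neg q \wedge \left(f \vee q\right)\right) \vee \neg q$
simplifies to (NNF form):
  $m \vee \neg f \vee \neg q$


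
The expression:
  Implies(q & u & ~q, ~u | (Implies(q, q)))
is always true.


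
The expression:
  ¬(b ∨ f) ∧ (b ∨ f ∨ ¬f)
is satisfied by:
  {f: False, b: False}


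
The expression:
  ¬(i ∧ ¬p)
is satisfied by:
  {p: True, i: False}
  {i: False, p: False}
  {i: True, p: True}


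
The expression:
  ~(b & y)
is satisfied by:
  {y: False, b: False}
  {b: True, y: False}
  {y: True, b: False}


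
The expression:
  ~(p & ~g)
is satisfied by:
  {g: True, p: False}
  {p: False, g: False}
  {p: True, g: True}


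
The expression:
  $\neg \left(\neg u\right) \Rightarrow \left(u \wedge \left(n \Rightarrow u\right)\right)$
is always true.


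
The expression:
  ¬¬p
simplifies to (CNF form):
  p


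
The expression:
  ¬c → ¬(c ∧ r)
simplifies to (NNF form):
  True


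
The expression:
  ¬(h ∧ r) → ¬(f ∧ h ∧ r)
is always true.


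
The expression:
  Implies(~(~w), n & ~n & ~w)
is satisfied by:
  {w: False}


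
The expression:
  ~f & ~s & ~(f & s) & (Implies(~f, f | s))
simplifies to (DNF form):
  False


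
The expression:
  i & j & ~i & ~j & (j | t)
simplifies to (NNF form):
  False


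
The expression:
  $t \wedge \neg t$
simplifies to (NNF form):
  $\text{False}$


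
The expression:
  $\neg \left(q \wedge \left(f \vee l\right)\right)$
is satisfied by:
  {l: False, q: False, f: False}
  {f: True, l: False, q: False}
  {l: True, f: False, q: False}
  {f: True, l: True, q: False}
  {q: True, f: False, l: False}


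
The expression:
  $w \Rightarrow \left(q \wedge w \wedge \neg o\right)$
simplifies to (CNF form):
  $\left(q \vee \neg w\right) \wedge \left(\neg o \vee \neg w\right)$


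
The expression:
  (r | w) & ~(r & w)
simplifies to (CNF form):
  (r | w) & (r | ~r) & (w | ~w) & (~r | ~w)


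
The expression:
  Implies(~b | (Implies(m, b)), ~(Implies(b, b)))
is never true.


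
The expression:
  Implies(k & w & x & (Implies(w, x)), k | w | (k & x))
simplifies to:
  True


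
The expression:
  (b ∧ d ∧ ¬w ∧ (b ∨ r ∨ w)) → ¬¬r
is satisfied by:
  {r: True, w: True, d: False, b: False}
  {r: True, w: False, d: False, b: False}
  {w: True, r: False, d: False, b: False}
  {r: False, w: False, d: False, b: False}
  {r: True, b: True, w: True, d: False}
  {r: True, b: True, w: False, d: False}
  {b: True, w: True, r: False, d: False}
  {b: True, r: False, w: False, d: False}
  {r: True, d: True, w: True, b: False}
  {r: True, d: True, w: False, b: False}
  {d: True, w: True, r: False, b: False}
  {d: True, r: False, w: False, b: False}
  {b: True, d: True, r: True, w: True}
  {b: True, d: True, r: True, w: False}
  {b: True, d: True, w: True, r: False}


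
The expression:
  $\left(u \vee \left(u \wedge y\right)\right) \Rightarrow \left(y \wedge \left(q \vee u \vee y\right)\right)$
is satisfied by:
  {y: True, u: False}
  {u: False, y: False}
  {u: True, y: True}


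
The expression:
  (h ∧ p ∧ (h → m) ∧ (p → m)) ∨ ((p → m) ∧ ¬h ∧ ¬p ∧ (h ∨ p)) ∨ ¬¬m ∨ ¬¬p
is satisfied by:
  {m: True, p: True}
  {m: True, p: False}
  {p: True, m: False}


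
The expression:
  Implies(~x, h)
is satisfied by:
  {x: True, h: True}
  {x: True, h: False}
  {h: True, x: False}


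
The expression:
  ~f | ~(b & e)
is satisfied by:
  {e: False, b: False, f: False}
  {f: True, e: False, b: False}
  {b: True, e: False, f: False}
  {f: True, b: True, e: False}
  {e: True, f: False, b: False}
  {f: True, e: True, b: False}
  {b: True, e: True, f: False}


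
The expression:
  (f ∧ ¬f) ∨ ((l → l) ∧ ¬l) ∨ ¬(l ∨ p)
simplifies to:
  ¬l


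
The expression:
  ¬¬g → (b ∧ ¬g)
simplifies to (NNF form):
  ¬g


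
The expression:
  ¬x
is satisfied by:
  {x: False}


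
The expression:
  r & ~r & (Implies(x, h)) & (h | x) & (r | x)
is never true.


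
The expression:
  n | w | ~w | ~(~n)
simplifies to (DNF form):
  True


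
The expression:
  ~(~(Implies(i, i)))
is always true.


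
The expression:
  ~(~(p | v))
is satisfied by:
  {v: True, p: True}
  {v: True, p: False}
  {p: True, v: False}


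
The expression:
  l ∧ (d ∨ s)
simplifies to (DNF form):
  (d ∧ l) ∨ (l ∧ s)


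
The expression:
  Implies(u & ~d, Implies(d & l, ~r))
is always true.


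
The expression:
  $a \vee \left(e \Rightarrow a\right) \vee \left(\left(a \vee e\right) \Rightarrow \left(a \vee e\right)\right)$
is always true.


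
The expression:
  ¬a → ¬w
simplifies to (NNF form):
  a ∨ ¬w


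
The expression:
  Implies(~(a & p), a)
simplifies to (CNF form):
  a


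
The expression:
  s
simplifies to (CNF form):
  s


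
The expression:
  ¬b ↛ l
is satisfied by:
  {l: True, b: False}
  {b: False, l: False}
  {b: True, l: True}


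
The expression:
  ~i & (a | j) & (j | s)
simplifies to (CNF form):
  ~i & (a | j) & (j | s)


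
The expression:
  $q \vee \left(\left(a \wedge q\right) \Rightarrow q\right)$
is always true.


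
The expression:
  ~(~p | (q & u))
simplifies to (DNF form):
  (p & ~q) | (p & ~u)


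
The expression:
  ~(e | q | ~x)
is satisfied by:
  {x: True, q: False, e: False}


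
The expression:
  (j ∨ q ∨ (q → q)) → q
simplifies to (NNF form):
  q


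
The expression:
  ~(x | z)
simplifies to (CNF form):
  ~x & ~z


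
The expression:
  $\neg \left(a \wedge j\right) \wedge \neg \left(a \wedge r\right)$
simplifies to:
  $\left(\neg j \wedge \neg r\right) \vee \neg a$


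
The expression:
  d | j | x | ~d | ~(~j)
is always true.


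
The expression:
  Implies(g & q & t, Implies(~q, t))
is always true.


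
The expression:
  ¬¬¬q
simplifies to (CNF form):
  ¬q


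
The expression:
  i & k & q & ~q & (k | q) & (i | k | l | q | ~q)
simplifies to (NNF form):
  False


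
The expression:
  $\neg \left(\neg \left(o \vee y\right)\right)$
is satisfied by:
  {y: True, o: True}
  {y: True, o: False}
  {o: True, y: False}


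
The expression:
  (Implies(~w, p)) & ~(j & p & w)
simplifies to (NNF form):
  (p & ~w) | (w & ~j) | (w & ~p)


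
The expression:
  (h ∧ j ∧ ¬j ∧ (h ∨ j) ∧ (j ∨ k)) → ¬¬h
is always true.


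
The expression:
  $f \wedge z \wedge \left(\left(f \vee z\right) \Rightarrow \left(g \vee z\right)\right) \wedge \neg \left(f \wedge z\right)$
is never true.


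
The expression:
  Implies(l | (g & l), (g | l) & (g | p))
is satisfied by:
  {g: True, p: True, l: False}
  {g: True, l: False, p: False}
  {p: True, l: False, g: False}
  {p: False, l: False, g: False}
  {g: True, p: True, l: True}
  {g: True, l: True, p: False}
  {p: True, l: True, g: False}


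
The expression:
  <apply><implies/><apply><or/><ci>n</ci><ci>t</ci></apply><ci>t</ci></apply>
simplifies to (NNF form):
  <apply><or/><ci>t</ci><apply><not/><ci>n</ci></apply></apply>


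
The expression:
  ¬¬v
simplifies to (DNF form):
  v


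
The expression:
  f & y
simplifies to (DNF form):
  f & y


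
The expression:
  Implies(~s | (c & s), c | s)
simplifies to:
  c | s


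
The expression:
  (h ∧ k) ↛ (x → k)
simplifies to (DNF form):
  False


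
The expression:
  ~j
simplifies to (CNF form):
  ~j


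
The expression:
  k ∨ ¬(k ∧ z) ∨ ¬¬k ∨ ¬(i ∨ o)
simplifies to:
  True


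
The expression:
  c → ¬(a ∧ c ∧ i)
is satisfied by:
  {c: False, a: False, i: False}
  {i: True, c: False, a: False}
  {a: True, c: False, i: False}
  {i: True, a: True, c: False}
  {c: True, i: False, a: False}
  {i: True, c: True, a: False}
  {a: True, c: True, i: False}


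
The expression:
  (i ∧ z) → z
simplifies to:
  True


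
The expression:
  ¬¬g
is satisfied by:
  {g: True}


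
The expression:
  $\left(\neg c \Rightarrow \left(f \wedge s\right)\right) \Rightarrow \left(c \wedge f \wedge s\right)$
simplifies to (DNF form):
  $\left(\neg c \wedge \neg f\right) \vee \left(\neg c \wedge \neg s\right) \vee \left(c \wedge f \wedge s\right)$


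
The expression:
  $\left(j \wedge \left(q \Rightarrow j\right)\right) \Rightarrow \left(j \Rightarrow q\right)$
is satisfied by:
  {q: True, j: False}
  {j: False, q: False}
  {j: True, q: True}


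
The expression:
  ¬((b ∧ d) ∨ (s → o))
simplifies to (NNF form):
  s ∧ ¬o ∧ (¬b ∨ ¬d)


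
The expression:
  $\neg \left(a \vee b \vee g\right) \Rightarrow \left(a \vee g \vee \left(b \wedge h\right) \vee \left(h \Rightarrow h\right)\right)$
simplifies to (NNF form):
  $\text{True}$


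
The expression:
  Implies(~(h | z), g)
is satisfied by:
  {z: True, g: True, h: True}
  {z: True, g: True, h: False}
  {z: True, h: True, g: False}
  {z: True, h: False, g: False}
  {g: True, h: True, z: False}
  {g: True, h: False, z: False}
  {h: True, g: False, z: False}


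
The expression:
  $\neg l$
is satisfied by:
  {l: False}


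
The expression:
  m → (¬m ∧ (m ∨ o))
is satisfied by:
  {m: False}


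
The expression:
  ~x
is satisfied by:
  {x: False}


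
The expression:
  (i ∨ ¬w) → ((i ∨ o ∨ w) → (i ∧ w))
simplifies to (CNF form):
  (w ∨ ¬i) ∧ (w ∨ ¬o)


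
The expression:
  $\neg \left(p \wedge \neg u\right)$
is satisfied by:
  {u: True, p: False}
  {p: False, u: False}
  {p: True, u: True}


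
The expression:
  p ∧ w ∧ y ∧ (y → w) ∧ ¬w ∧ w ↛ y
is never true.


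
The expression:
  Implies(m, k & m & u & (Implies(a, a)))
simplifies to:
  ~m | (k & u)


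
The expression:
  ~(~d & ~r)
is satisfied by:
  {r: True, d: True}
  {r: True, d: False}
  {d: True, r: False}


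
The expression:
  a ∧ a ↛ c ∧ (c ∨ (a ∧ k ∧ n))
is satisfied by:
  {a: True, n: True, k: True, c: False}


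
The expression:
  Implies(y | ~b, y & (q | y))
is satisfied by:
  {y: True, b: True}
  {y: True, b: False}
  {b: True, y: False}


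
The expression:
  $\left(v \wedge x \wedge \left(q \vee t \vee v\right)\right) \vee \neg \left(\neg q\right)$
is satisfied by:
  {q: True, v: True, x: True}
  {q: True, v: True, x: False}
  {q: True, x: True, v: False}
  {q: True, x: False, v: False}
  {v: True, x: True, q: False}


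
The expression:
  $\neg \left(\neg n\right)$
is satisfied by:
  {n: True}


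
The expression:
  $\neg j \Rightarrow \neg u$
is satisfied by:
  {j: True, u: False}
  {u: False, j: False}
  {u: True, j: True}


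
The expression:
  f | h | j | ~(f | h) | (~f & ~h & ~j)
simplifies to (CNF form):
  True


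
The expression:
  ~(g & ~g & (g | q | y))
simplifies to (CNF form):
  True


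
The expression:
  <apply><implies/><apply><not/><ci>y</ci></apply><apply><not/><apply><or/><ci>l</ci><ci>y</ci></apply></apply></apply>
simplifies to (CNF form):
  <apply><or/><ci>y</ci><apply><not/><ci>l</ci></apply></apply>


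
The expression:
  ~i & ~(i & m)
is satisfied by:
  {i: False}


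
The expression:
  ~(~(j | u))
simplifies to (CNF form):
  j | u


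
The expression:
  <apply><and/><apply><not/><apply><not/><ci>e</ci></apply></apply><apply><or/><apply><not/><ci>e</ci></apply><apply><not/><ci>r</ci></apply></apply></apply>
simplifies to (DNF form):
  <apply><and/><ci>e</ci><apply><not/><ci>r</ci></apply></apply>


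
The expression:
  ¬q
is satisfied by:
  {q: False}


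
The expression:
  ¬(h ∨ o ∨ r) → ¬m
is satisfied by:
  {r: True, o: True, h: True, m: False}
  {r: True, o: True, m: False, h: False}
  {r: True, h: True, m: False, o: False}
  {r: True, m: False, h: False, o: False}
  {o: True, h: True, m: False, r: False}
  {o: True, m: False, h: False, r: False}
  {h: True, o: False, m: False, r: False}
  {o: False, m: False, h: False, r: False}
  {o: True, r: True, m: True, h: True}
  {o: True, r: True, m: True, h: False}
  {r: True, m: True, h: True, o: False}
  {r: True, m: True, o: False, h: False}
  {h: True, m: True, o: True, r: False}
  {m: True, o: True, r: False, h: False}
  {m: True, h: True, r: False, o: False}


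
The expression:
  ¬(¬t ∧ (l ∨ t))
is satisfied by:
  {t: True, l: False}
  {l: False, t: False}
  {l: True, t: True}


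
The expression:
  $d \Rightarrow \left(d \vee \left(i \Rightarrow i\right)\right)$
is always true.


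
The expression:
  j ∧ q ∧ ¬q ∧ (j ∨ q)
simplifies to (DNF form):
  False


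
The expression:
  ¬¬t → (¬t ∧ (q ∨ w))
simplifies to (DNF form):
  ¬t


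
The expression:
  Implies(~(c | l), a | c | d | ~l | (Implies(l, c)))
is always true.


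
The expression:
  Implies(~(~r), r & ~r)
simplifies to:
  ~r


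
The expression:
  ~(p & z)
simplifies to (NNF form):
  ~p | ~z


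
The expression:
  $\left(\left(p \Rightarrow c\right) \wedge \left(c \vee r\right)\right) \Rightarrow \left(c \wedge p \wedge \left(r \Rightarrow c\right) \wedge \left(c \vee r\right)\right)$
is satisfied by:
  {p: True, r: False, c: False}
  {p: True, c: True, r: False}
  {p: True, r: True, c: False}
  {p: True, c: True, r: True}
  {c: False, r: False, p: False}


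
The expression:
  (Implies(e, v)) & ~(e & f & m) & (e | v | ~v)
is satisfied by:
  {v: True, e: False, m: False, f: False}
  {f: True, v: True, e: False, m: False}
  {m: True, v: True, e: False, f: False}
  {f: True, m: True, v: True, e: False}
  {f: False, v: False, e: False, m: False}
  {f: True, v: False, e: False, m: False}
  {m: True, f: False, v: False, e: False}
  {f: True, m: True, v: False, e: False}
  {e: True, v: True, m: False, f: False}
  {f: True, e: True, v: True, m: False}
  {m: True, e: True, v: True, f: False}


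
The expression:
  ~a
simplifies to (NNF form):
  ~a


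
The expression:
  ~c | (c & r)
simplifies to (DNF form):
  r | ~c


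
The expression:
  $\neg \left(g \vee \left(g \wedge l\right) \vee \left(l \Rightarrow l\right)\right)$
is never true.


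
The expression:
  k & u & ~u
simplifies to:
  False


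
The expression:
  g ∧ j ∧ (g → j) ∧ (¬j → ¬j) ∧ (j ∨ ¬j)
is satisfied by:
  {j: True, g: True}


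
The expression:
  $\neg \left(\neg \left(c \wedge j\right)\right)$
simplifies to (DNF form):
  $c \wedge j$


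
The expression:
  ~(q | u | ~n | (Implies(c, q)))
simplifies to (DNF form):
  c & n & ~q & ~u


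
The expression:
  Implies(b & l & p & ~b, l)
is always true.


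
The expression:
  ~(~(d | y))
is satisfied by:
  {y: True, d: True}
  {y: True, d: False}
  {d: True, y: False}


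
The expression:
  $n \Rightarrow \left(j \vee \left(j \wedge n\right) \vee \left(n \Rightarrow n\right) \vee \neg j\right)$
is always true.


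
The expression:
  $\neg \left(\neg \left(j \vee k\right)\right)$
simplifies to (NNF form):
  $j \vee k$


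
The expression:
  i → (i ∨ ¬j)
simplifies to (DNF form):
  True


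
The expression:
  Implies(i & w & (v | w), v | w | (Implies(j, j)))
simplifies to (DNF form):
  True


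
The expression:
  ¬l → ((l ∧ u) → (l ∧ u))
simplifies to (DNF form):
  True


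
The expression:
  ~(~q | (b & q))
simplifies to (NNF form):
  q & ~b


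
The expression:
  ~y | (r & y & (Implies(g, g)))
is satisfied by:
  {r: True, y: False}
  {y: False, r: False}
  {y: True, r: True}


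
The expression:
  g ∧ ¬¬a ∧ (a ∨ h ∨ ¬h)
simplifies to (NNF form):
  a ∧ g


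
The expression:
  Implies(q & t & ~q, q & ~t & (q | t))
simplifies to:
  True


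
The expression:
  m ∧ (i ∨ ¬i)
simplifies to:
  m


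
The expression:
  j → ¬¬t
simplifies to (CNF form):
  t ∨ ¬j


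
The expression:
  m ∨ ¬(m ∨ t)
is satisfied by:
  {m: True, t: False}
  {t: False, m: False}
  {t: True, m: True}


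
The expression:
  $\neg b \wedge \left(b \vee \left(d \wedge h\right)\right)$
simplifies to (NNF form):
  $d \wedge h \wedge \neg b$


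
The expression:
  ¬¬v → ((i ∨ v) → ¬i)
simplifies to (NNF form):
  ¬i ∨ ¬v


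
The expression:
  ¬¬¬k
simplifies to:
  ¬k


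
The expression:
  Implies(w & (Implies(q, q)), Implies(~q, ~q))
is always true.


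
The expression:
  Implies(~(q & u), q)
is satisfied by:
  {q: True}


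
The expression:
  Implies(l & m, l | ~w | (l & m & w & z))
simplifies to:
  True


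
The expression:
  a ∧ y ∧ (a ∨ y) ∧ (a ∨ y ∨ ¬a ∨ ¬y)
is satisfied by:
  {a: True, y: True}


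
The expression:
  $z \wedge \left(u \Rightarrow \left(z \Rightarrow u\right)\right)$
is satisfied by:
  {z: True}


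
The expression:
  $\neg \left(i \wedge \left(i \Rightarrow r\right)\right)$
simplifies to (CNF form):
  $\neg i \vee \neg r$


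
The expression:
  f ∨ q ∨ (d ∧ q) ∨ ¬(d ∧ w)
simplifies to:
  f ∨ q ∨ ¬d ∨ ¬w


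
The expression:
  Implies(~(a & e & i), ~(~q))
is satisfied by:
  {i: True, q: True, e: True, a: True}
  {i: True, q: True, e: True, a: False}
  {i: True, q: True, a: True, e: False}
  {i: True, q: True, a: False, e: False}
  {q: True, e: True, a: True, i: False}
  {q: True, e: True, a: False, i: False}
  {q: True, e: False, a: True, i: False}
  {q: True, e: False, a: False, i: False}
  {i: True, e: True, a: True, q: False}


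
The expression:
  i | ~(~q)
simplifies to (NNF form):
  i | q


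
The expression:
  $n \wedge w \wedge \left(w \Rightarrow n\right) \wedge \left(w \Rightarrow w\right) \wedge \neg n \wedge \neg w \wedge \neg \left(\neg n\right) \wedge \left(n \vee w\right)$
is never true.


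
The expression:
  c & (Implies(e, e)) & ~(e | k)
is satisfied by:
  {c: True, e: False, k: False}


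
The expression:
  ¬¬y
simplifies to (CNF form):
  y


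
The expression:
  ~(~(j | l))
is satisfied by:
  {l: True, j: True}
  {l: True, j: False}
  {j: True, l: False}


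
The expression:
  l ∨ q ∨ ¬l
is always true.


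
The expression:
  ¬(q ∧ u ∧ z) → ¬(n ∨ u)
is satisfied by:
  {q: True, z: True, n: False, u: False}
  {q: True, z: False, n: False, u: False}
  {z: True, q: False, n: False, u: False}
  {q: False, z: False, n: False, u: False}
  {q: True, u: True, z: True, n: False}
  {q: True, u: True, n: True, z: True}


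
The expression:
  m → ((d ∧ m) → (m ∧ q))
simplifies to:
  q ∨ ¬d ∨ ¬m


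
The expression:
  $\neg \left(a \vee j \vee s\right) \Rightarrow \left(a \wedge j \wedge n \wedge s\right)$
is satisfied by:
  {a: True, s: True, j: True}
  {a: True, s: True, j: False}
  {a: True, j: True, s: False}
  {a: True, j: False, s: False}
  {s: True, j: True, a: False}
  {s: True, j: False, a: False}
  {j: True, s: False, a: False}


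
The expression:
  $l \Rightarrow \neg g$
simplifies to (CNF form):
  $\neg g \vee \neg l$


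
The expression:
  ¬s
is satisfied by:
  {s: False}


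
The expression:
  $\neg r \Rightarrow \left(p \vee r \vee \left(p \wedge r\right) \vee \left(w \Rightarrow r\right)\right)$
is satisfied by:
  {r: True, p: True, w: False}
  {r: True, w: False, p: False}
  {p: True, w: False, r: False}
  {p: False, w: False, r: False}
  {r: True, p: True, w: True}
  {r: True, w: True, p: False}
  {p: True, w: True, r: False}


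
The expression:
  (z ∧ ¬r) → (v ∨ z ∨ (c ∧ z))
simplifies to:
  True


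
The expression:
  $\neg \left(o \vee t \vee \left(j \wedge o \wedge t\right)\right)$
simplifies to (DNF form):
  $\neg o \wedge \neg t$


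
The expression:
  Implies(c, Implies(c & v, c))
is always true.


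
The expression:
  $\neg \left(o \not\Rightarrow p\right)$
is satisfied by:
  {p: True, o: False}
  {o: False, p: False}
  {o: True, p: True}


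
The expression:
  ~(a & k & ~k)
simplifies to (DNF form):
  True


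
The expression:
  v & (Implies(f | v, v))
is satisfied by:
  {v: True}


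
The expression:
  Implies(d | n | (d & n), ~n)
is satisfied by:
  {n: False}


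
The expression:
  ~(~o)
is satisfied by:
  {o: True}


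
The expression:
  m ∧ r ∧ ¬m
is never true.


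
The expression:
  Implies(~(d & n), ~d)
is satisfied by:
  {n: True, d: False}
  {d: False, n: False}
  {d: True, n: True}


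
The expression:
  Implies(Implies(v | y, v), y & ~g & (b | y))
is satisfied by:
  {y: True, g: False, v: False}
  {y: True, v: True, g: False}
  {y: True, g: True, v: False}


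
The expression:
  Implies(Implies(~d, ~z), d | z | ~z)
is always true.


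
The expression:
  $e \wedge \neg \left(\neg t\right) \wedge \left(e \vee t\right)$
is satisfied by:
  {t: True, e: True}


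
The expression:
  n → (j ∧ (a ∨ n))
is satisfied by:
  {j: True, n: False}
  {n: False, j: False}
  {n: True, j: True}


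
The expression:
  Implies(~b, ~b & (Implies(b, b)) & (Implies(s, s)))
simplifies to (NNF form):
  True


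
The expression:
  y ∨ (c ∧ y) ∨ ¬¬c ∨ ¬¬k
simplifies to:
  c ∨ k ∨ y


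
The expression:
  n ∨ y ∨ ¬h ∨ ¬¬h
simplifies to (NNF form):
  True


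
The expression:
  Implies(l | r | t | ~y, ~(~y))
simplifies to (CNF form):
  y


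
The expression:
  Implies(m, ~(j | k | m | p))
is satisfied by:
  {m: False}


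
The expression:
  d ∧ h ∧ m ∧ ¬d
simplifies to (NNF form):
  False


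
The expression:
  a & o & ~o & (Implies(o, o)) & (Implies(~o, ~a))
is never true.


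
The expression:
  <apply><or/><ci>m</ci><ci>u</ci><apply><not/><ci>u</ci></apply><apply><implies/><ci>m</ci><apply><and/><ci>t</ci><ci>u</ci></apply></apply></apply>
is always true.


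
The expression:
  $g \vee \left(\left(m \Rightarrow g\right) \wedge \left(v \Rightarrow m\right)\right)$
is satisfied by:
  {g: True, m: False, v: False}
  {g: True, v: True, m: False}
  {g: True, m: True, v: False}
  {g: True, v: True, m: True}
  {v: False, m: False, g: False}


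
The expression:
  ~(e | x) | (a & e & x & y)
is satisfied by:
  {y: True, a: True, e: False, x: False}
  {y: True, a: False, e: False, x: False}
  {a: True, y: False, e: False, x: False}
  {y: False, a: False, e: False, x: False}
  {y: True, x: True, e: True, a: True}


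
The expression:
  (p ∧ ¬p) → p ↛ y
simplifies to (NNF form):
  True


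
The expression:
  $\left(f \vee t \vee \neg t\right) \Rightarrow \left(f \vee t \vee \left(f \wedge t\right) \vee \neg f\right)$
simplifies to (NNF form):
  $\text{True}$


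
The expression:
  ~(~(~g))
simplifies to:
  ~g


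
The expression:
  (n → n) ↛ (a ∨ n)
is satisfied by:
  {n: False, a: False}


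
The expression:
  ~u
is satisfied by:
  {u: False}


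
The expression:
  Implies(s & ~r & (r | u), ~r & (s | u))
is always true.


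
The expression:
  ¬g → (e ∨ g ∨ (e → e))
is always true.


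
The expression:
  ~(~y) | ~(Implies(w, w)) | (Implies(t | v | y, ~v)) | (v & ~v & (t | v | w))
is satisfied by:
  {y: True, v: False}
  {v: False, y: False}
  {v: True, y: True}


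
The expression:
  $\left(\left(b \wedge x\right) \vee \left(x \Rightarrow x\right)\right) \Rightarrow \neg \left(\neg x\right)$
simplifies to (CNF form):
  $x$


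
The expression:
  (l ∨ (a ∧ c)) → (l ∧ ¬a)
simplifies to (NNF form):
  (¬c ∧ ¬l) ∨ ¬a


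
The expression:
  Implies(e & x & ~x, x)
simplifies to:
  True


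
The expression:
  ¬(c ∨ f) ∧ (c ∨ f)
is never true.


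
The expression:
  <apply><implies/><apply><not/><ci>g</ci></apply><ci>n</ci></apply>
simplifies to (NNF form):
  <apply><or/><ci>g</ci><ci>n</ci></apply>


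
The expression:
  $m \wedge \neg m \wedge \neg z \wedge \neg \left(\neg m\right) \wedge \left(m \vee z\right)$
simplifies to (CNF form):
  $\text{False}$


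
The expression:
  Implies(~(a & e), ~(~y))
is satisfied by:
  {y: True, e: True, a: True}
  {y: True, e: True, a: False}
  {y: True, a: True, e: False}
  {y: True, a: False, e: False}
  {e: True, a: True, y: False}


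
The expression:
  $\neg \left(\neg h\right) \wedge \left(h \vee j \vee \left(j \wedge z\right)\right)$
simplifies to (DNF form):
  $h$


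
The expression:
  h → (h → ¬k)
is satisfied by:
  {h: False, k: False}
  {k: True, h: False}
  {h: True, k: False}


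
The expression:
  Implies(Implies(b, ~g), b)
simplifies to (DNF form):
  b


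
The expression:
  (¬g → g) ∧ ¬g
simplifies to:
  False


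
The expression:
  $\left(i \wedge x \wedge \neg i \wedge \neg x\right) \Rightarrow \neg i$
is always true.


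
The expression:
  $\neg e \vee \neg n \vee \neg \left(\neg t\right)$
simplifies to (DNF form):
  $t \vee \neg e \vee \neg n$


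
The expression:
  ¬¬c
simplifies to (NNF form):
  c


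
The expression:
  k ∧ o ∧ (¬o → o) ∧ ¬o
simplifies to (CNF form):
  False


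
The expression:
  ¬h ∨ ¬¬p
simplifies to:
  p ∨ ¬h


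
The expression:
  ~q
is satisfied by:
  {q: False}


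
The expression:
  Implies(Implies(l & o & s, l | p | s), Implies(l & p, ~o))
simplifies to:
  ~l | ~o | ~p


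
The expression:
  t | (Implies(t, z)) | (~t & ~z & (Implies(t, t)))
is always true.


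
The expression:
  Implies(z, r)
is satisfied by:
  {r: True, z: False}
  {z: False, r: False}
  {z: True, r: True}


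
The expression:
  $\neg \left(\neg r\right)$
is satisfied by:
  {r: True}


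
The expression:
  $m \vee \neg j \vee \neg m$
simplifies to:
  $\text{True}$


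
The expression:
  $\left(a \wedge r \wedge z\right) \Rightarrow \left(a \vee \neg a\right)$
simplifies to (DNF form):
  $\text{True}$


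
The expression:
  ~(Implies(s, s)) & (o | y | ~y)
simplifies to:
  False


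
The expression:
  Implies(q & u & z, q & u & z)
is always true.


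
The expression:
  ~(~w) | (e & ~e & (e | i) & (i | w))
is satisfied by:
  {w: True}


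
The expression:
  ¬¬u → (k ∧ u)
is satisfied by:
  {k: True, u: False}
  {u: False, k: False}
  {u: True, k: True}


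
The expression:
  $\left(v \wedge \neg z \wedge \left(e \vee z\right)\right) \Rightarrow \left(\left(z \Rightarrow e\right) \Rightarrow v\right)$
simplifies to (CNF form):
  $\text{True}$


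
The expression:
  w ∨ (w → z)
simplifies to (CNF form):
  True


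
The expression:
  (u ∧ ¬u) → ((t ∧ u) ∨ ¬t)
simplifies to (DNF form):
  True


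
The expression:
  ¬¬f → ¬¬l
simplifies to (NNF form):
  l ∨ ¬f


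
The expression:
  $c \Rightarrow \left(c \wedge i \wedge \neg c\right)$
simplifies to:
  $\neg c$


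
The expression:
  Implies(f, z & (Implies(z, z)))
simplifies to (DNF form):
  z | ~f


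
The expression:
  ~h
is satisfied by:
  {h: False}


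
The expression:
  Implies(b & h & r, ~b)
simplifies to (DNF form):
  ~b | ~h | ~r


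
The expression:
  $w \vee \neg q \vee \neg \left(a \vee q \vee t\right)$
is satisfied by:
  {w: True, q: False}
  {q: False, w: False}
  {q: True, w: True}


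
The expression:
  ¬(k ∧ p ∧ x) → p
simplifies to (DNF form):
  p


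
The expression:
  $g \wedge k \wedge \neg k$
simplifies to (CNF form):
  $\text{False}$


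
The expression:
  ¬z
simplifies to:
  ¬z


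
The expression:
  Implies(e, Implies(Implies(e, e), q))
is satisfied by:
  {q: True, e: False}
  {e: False, q: False}
  {e: True, q: True}


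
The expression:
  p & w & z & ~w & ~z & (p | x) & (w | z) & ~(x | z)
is never true.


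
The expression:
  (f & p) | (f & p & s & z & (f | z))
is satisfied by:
  {p: True, f: True}


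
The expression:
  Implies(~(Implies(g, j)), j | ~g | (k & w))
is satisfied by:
  {k: True, j: True, w: True, g: False}
  {k: True, j: True, w: False, g: False}
  {j: True, w: True, k: False, g: False}
  {j: True, k: False, w: False, g: False}
  {k: True, w: True, j: False, g: False}
  {k: True, w: False, j: False, g: False}
  {w: True, k: False, j: False, g: False}
  {w: False, k: False, j: False, g: False}
  {g: True, k: True, j: True, w: True}
  {g: True, k: True, j: True, w: False}
  {g: True, j: True, w: True, k: False}
  {g: True, j: True, w: False, k: False}
  {g: True, k: True, w: True, j: False}
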